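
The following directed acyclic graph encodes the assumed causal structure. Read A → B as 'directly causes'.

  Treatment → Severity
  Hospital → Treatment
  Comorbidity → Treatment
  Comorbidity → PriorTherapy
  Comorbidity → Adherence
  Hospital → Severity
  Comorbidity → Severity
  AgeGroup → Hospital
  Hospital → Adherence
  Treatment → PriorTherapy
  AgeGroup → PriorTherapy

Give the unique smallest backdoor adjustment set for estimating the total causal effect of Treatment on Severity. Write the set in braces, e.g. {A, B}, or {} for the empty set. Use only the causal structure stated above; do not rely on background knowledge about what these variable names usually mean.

{Comorbidity, Hospital}

Variables eligible for adjustment (non-descendants of Treatment, excluding Treatment and Severity): {Adherence, AgeGroup, Comorbidity, Hospital}.
Backdoor paths from Treatment to Severity:
  P1: Treatment <- Hospital <- AgeGroup -> PriorTherapy <- Comorbidity -> Severity
  P2: Treatment <- Hospital -> Adherence <- Comorbidity -> Severity
  P3: Treatment <- Hospital -> Severity
  P4: Treatment <- Comorbidity -> Adherence <- Hospital -> Severity
  P5: Treatment <- Comorbidity -> Severity
  P6: Treatment <- Comorbidity -> PriorTherapy <- AgeGroup -> Hospital -> Severity
The empty set is not sufficient: P3 (Treatment <- Hospital -> Severity) has no collider blocking it and no conditioned non-collider, so it is open.
Try {Comorbidity, Hospital}:
  P1: blocked at chain node Hospital ∈ conditioning set.
  P2: blocked at fork node Hospital ∈ conditioning set.
  P3: blocked at fork node Hospital ∈ conditioning set.
  P4: blocked at fork node Comorbidity ∈ conditioning set.
  P5: blocked at fork node Comorbidity ∈ conditioning set.
  P6: blocked at fork node Comorbidity ∈ conditioning set.
{Comorbidity, Hospital} contains no descendant of Treatment and blocks every backdoor path.
Every element of {Comorbidity, Hospital} is needed (dropping Comorbidity leaves P5 open; dropping Hospital leaves P3 open), so no proper subset is valid.
Among all size-2 subsets of the eligible variables, only {Comorbidity, Hospital} blocks every backdoor path, so it is the unique smallest valid adjustment set.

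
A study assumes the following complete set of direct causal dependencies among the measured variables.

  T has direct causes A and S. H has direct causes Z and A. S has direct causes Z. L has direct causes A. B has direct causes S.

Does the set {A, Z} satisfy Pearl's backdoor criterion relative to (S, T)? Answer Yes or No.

Backdoor paths from S to T (paths whose first edge points into S):
  P1: S <- Z -> H <- A -> T
Condition 1 (no descendant of S in the set): holds — descendants of S are {B, T}; none are in {A, Z}.
Condition 2 (every backdoor path blocked by {A, Z}):
  P1: blocked at fork node Z ∈ conditioning set.
{A, Z} satisfies the backdoor criterion.

Yes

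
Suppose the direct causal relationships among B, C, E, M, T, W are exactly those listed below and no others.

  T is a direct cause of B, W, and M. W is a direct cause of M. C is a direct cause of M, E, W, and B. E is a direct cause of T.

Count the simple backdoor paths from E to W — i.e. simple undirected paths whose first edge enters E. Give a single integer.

A backdoor path from E to W is any simple undirected path whose first edge points into E (i.e. leaves E via a parent).
Parents of E: {C}.
Enumerating:
  P1: E <- C -> W
  P2: E <- C -> B <- T -> W
  P3: E <- C -> B <- T -> M <- W
  P4: E <- C -> M <- T -> W
  P5: E <- C -> M <- W
That exhausts the simple backdoor paths. Count: 5.

5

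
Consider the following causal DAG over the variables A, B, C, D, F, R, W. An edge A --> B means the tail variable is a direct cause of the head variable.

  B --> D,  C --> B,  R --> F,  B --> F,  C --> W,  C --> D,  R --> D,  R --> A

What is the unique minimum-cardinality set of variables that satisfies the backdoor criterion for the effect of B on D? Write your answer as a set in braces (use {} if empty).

Variables eligible for adjustment (non-descendants of B, excluding B and D): {A, C, R, W}.
Backdoor paths from B to D:
  P1: B <- C -> D
The empty set is not sufficient: P1 (B <- C -> D) has no collider blocking it and no conditioned non-collider, so it is open.
Try {C}:
  P1: blocked at fork node C ∈ conditioning set.
{C} contains no descendant of B and blocks every backdoor path.
No other singleton works — e.g. {R} leaves P1 open — so {C} is the unique smallest valid adjustment set.

{C}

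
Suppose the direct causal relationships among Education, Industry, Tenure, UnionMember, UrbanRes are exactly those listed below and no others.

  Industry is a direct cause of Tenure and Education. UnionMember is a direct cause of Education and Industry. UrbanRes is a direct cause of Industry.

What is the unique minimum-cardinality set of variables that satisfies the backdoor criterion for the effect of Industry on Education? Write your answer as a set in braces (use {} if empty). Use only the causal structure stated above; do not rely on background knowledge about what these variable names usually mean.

Variables eligible for adjustment (non-descendants of Industry, excluding Industry and Education): {UnionMember, UrbanRes}.
Backdoor paths from Industry to Education:
  P1: Industry <- UnionMember -> Education
The empty set is not sufficient: P1 (Industry <- UnionMember -> Education) has no collider blocking it and no conditioned non-collider, so it is open.
Try {UnionMember}:
  P1: blocked at fork node UnionMember ∈ conditioning set.
{UnionMember} contains no descendant of Industry and blocks every backdoor path.
No other singleton works — e.g. {UrbanRes} leaves P1 open — so {UnionMember} is the unique smallest valid adjustment set.

{UnionMember}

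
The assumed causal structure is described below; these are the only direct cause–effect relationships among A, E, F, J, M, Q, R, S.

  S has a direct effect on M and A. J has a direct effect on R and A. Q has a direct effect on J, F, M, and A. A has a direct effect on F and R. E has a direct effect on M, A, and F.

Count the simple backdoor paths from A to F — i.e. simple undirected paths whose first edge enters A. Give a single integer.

A backdoor path from A to F is any simple undirected path whose first edge points into A (i.e. leaves A via a parent).
Parents of A: {E, J, Q, S}.
Enumerating:
  P1: A <- E -> M <- Q -> F
  P2: A <- E -> F
  P3: A <- Q -> M <- E -> F
  P4: A <- Q -> F
  P5: A <- J <- Q -> M <- E -> F
  P6: A <- J <- Q -> F
  P7: A <- S -> M <- E -> F
  P8: A <- S -> M <- Q -> F
That exhausts the simple backdoor paths. Count: 8.

8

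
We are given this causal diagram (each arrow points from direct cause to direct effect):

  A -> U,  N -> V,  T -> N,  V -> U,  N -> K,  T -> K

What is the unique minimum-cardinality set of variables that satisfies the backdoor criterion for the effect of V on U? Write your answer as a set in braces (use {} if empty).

{}

Variables eligible for adjustment (non-descendants of V, excluding V and U): {A, K, N, T}.
Backdoor paths from V to U:
  (none)
With no backdoor paths the empty set already satisfies the criterion, and it is trivially minimal.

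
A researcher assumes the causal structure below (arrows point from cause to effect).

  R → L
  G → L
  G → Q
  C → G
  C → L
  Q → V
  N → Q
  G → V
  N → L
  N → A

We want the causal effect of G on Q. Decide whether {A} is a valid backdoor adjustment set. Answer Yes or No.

Backdoor paths from G to Q (paths whose first edge points into G):
  P1: G <- C -> L <- N -> Q
Condition 1 (no descendant of G in the set): holds — descendants of G are {L, Q, V}; none are in {A}.
Condition 2 (every backdoor path blocked by {A}):
  P1: blocked at collider L (neither it nor any descendant is in the conditioning set).
{A} satisfies the backdoor criterion.

Yes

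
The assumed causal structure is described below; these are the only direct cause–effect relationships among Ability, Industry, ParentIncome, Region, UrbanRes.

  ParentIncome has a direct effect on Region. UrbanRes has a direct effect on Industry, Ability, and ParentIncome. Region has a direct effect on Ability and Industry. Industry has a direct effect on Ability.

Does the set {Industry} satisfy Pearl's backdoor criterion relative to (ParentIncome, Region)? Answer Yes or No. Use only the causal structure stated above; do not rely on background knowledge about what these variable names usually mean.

No

Backdoor paths from ParentIncome to Region (paths whose first edge points into ParentIncome):
  P1: ParentIncome <- UrbanRes -> Industry <- Region
  P2: ParentIncome <- UrbanRes -> Industry -> Ability <- Region
  P3: ParentIncome <- UrbanRes -> Ability <- Region
  P4: ParentIncome <- UrbanRes -> Ability <- Industry <- Region
Condition 1 (no descendant of ParentIncome in the set): FAILS — Industry is a descendant of ParentIncome.
Condition 2 (every backdoor path blocked by {Industry}):
  P1: open — collider(s) Industry are conditioned on (or have a conditioned descendant) and no non-collider on the path is in the set.
  P2: blocked at chain node Industry ∈ conditioning set.
  P3: blocked at collider Ability (neither it nor any descendant is in the conditioning set).
  P4: blocked at collider Ability (neither it nor any descendant is in the conditioning set).
{Industry} does not satisfy the backdoor criterion.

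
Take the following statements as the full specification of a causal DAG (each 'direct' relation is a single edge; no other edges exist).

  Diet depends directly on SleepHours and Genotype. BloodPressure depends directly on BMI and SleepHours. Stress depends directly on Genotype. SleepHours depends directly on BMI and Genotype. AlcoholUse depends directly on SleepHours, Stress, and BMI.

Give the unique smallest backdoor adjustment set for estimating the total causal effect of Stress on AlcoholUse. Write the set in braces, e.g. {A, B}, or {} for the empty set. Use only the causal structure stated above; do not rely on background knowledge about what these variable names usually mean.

Variables eligible for adjustment (non-descendants of Stress, excluding Stress and AlcoholUse): {BMI, BloodPressure, Diet, Genotype, SleepHours}.
Backdoor paths from Stress to AlcoholUse:
  P1: Stress <- Genotype -> SleepHours <- BMI -> AlcoholUse
  P2: Stress <- Genotype -> SleepHours -> AlcoholUse
  P3: Stress <- Genotype -> SleepHours -> BloodPressure <- BMI -> AlcoholUse
  P4: Stress <- Genotype -> Diet <- SleepHours <- BMI -> AlcoholUse
  P5: Stress <- Genotype -> Diet <- SleepHours -> AlcoholUse
  P6: Stress <- Genotype -> Diet <- SleepHours -> BloodPressure <- BMI -> AlcoholUse
The empty set is not sufficient: P2 (Stress <- Genotype -> SleepHours -> AlcoholUse) has no collider blocking it and no conditioned non-collider, so it is open.
Try {Genotype}:
  P1: blocked at fork node Genotype ∈ conditioning set.
  P2: blocked at fork node Genotype ∈ conditioning set.
  P3: blocked at fork node Genotype ∈ conditioning set.
  P4: blocked at fork node Genotype ∈ conditioning set.
  P5: blocked at fork node Genotype ∈ conditioning set.
  P6: blocked at fork node Genotype ∈ conditioning set.
{Genotype} contains no descendant of Stress and blocks every backdoor path.
No other singleton works — e.g. {BMI} leaves P2 open — so {Genotype} is the unique smallest valid adjustment set.

{Genotype}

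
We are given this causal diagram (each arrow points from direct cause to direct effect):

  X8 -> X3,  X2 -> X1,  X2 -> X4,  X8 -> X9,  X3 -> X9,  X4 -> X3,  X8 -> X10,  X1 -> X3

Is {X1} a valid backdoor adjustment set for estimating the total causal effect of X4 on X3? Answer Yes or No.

Yes

Backdoor paths from X4 to X3 (paths whose first edge points into X4):
  P1: X4 <- X2 -> X1 -> X3
Condition 1 (no descendant of X4 in the set): holds — descendants of X4 are {X3, X9}; none are in {X1}.
Condition 2 (every backdoor path blocked by {X1}):
  P1: blocked at chain node X1 ∈ conditioning set.
{X1} satisfies the backdoor criterion.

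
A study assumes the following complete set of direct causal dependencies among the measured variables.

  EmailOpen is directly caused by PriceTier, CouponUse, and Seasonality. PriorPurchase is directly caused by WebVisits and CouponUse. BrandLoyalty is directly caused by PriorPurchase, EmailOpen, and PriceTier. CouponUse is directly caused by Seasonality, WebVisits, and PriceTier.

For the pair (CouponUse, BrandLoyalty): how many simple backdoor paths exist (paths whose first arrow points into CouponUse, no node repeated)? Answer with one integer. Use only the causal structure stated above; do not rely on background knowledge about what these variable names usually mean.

5

A backdoor path from CouponUse to BrandLoyalty is any simple undirected path whose first edge points into CouponUse (i.e. leaves CouponUse via a parent).
Parents of CouponUse: {PriceTier, Seasonality, WebVisits}.
Enumerating:
  P1: CouponUse <- Seasonality -> EmailOpen <- PriceTier -> BrandLoyalty
  P2: CouponUse <- Seasonality -> EmailOpen -> BrandLoyalty
  P3: CouponUse <- PriceTier -> EmailOpen -> BrandLoyalty
  P4: CouponUse <- PriceTier -> BrandLoyalty
  P5: CouponUse <- WebVisits -> PriorPurchase -> BrandLoyalty
That exhausts the simple backdoor paths. Count: 5.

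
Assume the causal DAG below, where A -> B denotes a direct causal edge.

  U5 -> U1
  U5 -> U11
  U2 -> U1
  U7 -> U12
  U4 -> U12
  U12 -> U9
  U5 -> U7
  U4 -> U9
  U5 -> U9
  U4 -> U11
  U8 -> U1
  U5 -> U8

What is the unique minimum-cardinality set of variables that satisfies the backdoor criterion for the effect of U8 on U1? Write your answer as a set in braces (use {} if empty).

{U5}

Variables eligible for adjustment (non-descendants of U8, excluding U8 and U1): {U11, U12, U2, U4, U5, U7, U9}.
Backdoor paths from U8 to U1:
  P1: U8 <- U5 -> U1
The empty set is not sufficient: P1 (U8 <- U5 -> U1) has no collider blocking it and no conditioned non-collider, so it is open.
Try {U5}:
  P1: blocked at fork node U5 ∈ conditioning set.
{U5} contains no descendant of U8 and blocks every backdoor path.
No other singleton works — e.g. {U4} leaves P1 open — so {U5} is the unique smallest valid adjustment set.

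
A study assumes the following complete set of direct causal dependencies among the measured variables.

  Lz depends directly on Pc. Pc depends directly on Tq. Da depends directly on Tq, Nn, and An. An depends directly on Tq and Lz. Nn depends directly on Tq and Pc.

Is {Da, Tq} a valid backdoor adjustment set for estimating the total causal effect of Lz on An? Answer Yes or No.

Backdoor paths from Lz to An (paths whose first edge points into Lz):
  P1: Lz <- Pc <- Tq -> An
  P2: Lz <- Pc <- Tq -> Nn -> Da <- An
  P3: Lz <- Pc <- Tq -> Da <- An
  P4: Lz <- Pc -> Nn <- Tq -> An
  P5: Lz <- Pc -> Nn <- Tq -> Da <- An
  P6: Lz <- Pc -> Nn -> Da <- Tq -> An
  P7: Lz <- Pc -> Nn -> Da <- An
Condition 1 (no descendant of Lz in the set): FAILS — Da is a descendant of Lz.
Condition 2 (every backdoor path blocked by {Da, Tq}):
  P1: blocked at fork node Tq ∈ conditioning set.
  P2: blocked at fork node Tq ∈ conditioning set.
  P3: blocked at fork node Tq ∈ conditioning set.
  P4: blocked at fork node Tq ∈ conditioning set.
  P5: blocked at fork node Tq ∈ conditioning set.
  P6: blocked at fork node Tq ∈ conditioning set.
  P7: open — collider(s) Da are conditioned on (or have a conditioned descendant) and no non-collider on the path is in the set.
{Da, Tq} does not satisfy the backdoor criterion.

No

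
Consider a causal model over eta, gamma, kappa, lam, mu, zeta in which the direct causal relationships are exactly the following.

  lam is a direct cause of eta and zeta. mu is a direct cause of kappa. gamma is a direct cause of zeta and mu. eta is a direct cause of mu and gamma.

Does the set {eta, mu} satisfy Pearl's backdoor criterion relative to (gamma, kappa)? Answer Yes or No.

No

Backdoor paths from gamma to kappa (paths whose first edge points into gamma):
  P1: gamma <- eta -> mu -> kappa
Condition 1 (no descendant of gamma in the set): FAILS — mu is a descendant of gamma.
Condition 2 (every backdoor path blocked by {eta, mu}):
  P1: blocked at fork node eta ∈ conditioning set.
{eta, mu} does not satisfy the backdoor criterion.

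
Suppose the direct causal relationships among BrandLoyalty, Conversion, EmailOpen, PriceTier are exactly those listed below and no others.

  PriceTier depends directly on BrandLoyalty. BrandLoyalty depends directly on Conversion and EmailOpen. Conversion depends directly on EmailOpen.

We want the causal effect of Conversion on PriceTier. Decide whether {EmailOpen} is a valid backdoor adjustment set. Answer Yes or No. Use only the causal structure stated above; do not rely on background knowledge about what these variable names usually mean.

Backdoor paths from Conversion to PriceTier (paths whose first edge points into Conversion):
  P1: Conversion <- EmailOpen -> BrandLoyalty -> PriceTier
Condition 1 (no descendant of Conversion in the set): holds — descendants of Conversion are {BrandLoyalty, PriceTier}; none are in {EmailOpen}.
Condition 2 (every backdoor path blocked by {EmailOpen}):
  P1: blocked at fork node EmailOpen ∈ conditioning set.
{EmailOpen} satisfies the backdoor criterion.

Yes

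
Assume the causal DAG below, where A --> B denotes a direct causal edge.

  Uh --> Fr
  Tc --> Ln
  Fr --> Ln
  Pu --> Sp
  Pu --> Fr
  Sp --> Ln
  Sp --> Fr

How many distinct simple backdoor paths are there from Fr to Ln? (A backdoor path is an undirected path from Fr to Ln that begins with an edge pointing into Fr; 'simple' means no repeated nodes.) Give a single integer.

2

A backdoor path from Fr to Ln is any simple undirected path whose first edge points into Fr (i.e. leaves Fr via a parent).
Parents of Fr: {Pu, Sp, Uh}.
Enumerating:
  P1: Fr <- Pu -> Sp -> Ln
  P2: Fr <- Sp -> Ln
That exhausts the simple backdoor paths. Count: 2.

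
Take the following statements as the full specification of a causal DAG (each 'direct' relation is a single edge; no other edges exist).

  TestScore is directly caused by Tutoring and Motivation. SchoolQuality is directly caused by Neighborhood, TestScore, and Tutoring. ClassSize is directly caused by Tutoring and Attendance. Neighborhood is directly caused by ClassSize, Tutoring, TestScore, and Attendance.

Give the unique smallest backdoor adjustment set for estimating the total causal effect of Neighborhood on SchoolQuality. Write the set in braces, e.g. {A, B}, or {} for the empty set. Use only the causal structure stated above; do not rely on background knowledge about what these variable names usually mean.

{TestScore, Tutoring}

Variables eligible for adjustment (non-descendants of Neighborhood, excluding Neighborhood and SchoolQuality): {Attendance, ClassSize, Motivation, TestScore, Tutoring}.
Backdoor paths from Neighborhood to SchoolQuality:
  P1: Neighborhood <- Tutoring -> TestScore -> SchoolQuality
  P2: Neighborhood <- Tutoring -> SchoolQuality
  P3: Neighborhood <- Attendance -> ClassSize <- Tutoring -> TestScore -> SchoolQuality
  P4: Neighborhood <- Attendance -> ClassSize <- Tutoring -> SchoolQuality
  P5: Neighborhood <- ClassSize <- Tutoring -> TestScore -> SchoolQuality
  P6: Neighborhood <- ClassSize <- Tutoring -> SchoolQuality
  P7: Neighborhood <- TestScore <- Tutoring -> SchoolQuality
  P8: Neighborhood <- TestScore -> SchoolQuality
The empty set is not sufficient: P1 (Neighborhood <- Tutoring -> TestScore -> SchoolQuality) has no collider blocking it and no conditioned non-collider, so it is open.
Try {TestScore, Tutoring}:
  P1: blocked at fork node Tutoring ∈ conditioning set.
  P2: blocked at fork node Tutoring ∈ conditioning set.
  P3: blocked at collider ClassSize (neither it nor any descendant is in the conditioning set).
  P4: blocked at collider ClassSize (neither it nor any descendant is in the conditioning set).
  P5: blocked at fork node Tutoring ∈ conditioning set.
  P6: blocked at fork node Tutoring ∈ conditioning set.
  P7: blocked at chain node TestScore ∈ conditioning set.
  P8: blocked at fork node TestScore ∈ conditioning set.
{TestScore, Tutoring} contains no descendant of Neighborhood and blocks every backdoor path.
Every element of {TestScore, Tutoring} is needed (dropping TestScore leaves P8 open; dropping Tutoring leaves P2 open), so no proper subset is valid.
Among all size-2 subsets of the eligible variables, only {TestScore, Tutoring} blocks every backdoor path, so it is the unique smallest valid adjustment set.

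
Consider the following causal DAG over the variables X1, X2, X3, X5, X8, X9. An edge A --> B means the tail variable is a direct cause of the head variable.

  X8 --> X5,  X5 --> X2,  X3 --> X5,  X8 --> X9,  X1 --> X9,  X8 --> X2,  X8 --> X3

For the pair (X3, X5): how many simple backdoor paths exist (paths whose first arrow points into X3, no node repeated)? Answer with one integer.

2

A backdoor path from X3 to X5 is any simple undirected path whose first edge points into X3 (i.e. leaves X3 via a parent).
Parents of X3: {X8}.
Enumerating:
  P1: X3 <- X8 -> X5
  P2: X3 <- X8 -> X2 <- X5
That exhausts the simple backdoor paths. Count: 2.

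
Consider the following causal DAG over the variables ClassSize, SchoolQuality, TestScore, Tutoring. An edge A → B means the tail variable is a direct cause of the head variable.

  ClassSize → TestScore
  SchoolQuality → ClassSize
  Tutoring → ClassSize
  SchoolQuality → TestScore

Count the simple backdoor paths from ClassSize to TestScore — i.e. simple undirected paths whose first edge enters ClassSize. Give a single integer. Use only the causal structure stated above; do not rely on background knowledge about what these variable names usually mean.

A backdoor path from ClassSize to TestScore is any simple undirected path whose first edge points into ClassSize (i.e. leaves ClassSize via a parent).
Parents of ClassSize: {SchoolQuality, Tutoring}.
Enumerating:
  P1: ClassSize <- SchoolQuality -> TestScore
That exhausts the simple backdoor paths. Count: 1.

1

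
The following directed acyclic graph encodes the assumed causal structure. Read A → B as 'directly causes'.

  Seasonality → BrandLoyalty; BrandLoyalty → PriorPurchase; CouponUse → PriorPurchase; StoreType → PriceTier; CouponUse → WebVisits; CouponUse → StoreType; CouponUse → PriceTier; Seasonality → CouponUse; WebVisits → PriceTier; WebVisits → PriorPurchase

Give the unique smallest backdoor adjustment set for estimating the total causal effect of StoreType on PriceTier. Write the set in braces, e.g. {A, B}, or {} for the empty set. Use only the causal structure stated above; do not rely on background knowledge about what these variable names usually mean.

{CouponUse}

Variables eligible for adjustment (non-descendants of StoreType, excluding StoreType and PriceTier): {BrandLoyalty, CouponUse, PriorPurchase, Seasonality, WebVisits}.
Backdoor paths from StoreType to PriceTier:
  P1: StoreType <- CouponUse <- Seasonality -> BrandLoyalty -> PriorPurchase <- WebVisits -> PriceTier
  P2: StoreType <- CouponUse -> WebVisits -> PriceTier
  P3: StoreType <- CouponUse -> PriorPurchase <- WebVisits -> PriceTier
  P4: StoreType <- CouponUse -> PriceTier
The empty set is not sufficient: P2 (StoreType <- CouponUse -> WebVisits -> PriceTier) has no collider blocking it and no conditioned non-collider, so it is open.
Try {CouponUse}:
  P1: blocked at chain node CouponUse ∈ conditioning set.
  P2: blocked at fork node CouponUse ∈ conditioning set.
  P3: blocked at fork node CouponUse ∈ conditioning set.
  P4: blocked at fork node CouponUse ∈ conditioning set.
{CouponUse} contains no descendant of StoreType and blocks every backdoor path.
No other singleton works — e.g. {Seasonality} leaves P2 open — so {CouponUse} is the unique smallest valid adjustment set.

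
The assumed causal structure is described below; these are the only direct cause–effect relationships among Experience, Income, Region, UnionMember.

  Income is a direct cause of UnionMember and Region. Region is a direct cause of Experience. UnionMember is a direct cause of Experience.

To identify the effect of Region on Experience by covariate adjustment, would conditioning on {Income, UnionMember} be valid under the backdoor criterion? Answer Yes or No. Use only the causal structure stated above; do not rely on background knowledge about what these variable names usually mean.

Backdoor paths from Region to Experience (paths whose first edge points into Region):
  P1: Region <- Income -> UnionMember -> Experience
Condition 1 (no descendant of Region in the set): holds — descendants of Region are {Experience}; none are in {Income, UnionMember}.
Condition 2 (every backdoor path blocked by {Income, UnionMember}):
  P1: blocked at fork node Income ∈ conditioning set.
{Income, UnionMember} satisfies the backdoor criterion.

Yes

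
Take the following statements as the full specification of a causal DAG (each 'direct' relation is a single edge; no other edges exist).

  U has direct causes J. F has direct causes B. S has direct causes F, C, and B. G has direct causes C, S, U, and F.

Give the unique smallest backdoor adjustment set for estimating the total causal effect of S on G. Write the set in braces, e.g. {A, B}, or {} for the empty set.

Variables eligible for adjustment (non-descendants of S, excluding S and G): {B, C, F, J, U}.
Backdoor paths from S to G:
  P1: S <- B -> F -> G
  P2: S <- F -> G
  P3: S <- C -> G
The empty set is not sufficient: P1 (S <- B -> F -> G) has no collider blocking it and no conditioned non-collider, so it is open.
Try {C, F}:
  P1: blocked at chain node F ∈ conditioning set.
  P2: blocked at fork node F ∈ conditioning set.
  P3: blocked at fork node C ∈ conditioning set.
{C, F} contains no descendant of S and blocks every backdoor path.
Every element of {C, F} is needed (dropping C leaves P3 open; dropping F leaves P1 open), so no proper subset is valid.
Among all size-2 subsets of the eligible variables, only {C, F} blocks every backdoor path, so it is the unique smallest valid adjustment set.

{C, F}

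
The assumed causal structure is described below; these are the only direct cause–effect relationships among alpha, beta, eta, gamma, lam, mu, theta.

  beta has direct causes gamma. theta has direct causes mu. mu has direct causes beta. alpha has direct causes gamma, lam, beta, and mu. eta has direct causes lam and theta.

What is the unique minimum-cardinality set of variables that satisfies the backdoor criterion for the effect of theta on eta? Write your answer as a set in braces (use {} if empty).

{}

Variables eligible for adjustment (non-descendants of theta, excluding theta and eta): {alpha, beta, gamma, lam, mu}.
Backdoor paths from theta to eta:
  P1: theta <- mu <- beta <- gamma -> alpha <- lam -> eta
  P2: theta <- mu <- beta -> alpha <- lam -> eta
  P3: theta <- mu -> alpha <- lam -> eta
Each backdoor path contains an unconditioned collider, so every path is already blocked with the empty conditioning set:
  P1: blocked at collider alpha (neither it nor any descendant is in the conditioning set).
  P2: blocked at collider alpha (neither it nor any descendant is in the conditioning set).
  P3: blocked at collider alpha (neither it nor any descendant is in the conditioning set).
The empty set is therefore the unique smallest valid set.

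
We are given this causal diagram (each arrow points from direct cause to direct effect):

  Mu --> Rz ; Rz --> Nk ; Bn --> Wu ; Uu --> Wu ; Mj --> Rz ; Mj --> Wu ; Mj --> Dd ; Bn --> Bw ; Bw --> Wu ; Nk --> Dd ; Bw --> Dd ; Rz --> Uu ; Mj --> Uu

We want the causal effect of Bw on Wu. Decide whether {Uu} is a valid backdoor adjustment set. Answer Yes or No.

Backdoor paths from Bw to Wu (paths whose first edge points into Bw):
  P1: Bw <- Bn -> Wu
Condition 1 (no descendant of Bw in the set): holds — descendants of Bw are {Dd, Wu}; none are in {Uu}.
Condition 2 (every backdoor path blocked by {Uu}):
  P1: open — no interior node is in the conditioning set.
{Uu} does not satisfy the backdoor criterion.

No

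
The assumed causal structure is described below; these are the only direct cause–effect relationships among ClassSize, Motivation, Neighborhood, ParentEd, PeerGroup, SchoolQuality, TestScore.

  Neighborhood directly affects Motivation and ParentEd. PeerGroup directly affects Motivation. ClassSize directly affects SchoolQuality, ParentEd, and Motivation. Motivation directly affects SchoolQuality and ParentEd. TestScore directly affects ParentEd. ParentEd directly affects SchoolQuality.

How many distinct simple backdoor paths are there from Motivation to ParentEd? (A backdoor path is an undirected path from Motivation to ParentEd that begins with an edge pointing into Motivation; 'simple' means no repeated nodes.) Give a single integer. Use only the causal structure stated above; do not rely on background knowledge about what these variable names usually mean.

A backdoor path from Motivation to ParentEd is any simple undirected path whose first edge points into Motivation (i.e. leaves Motivation via a parent).
Parents of Motivation: {ClassSize, Neighborhood, PeerGroup}.
Enumerating:
  P1: Motivation <- Neighborhood -> ParentEd
  P2: Motivation <- ClassSize -> ParentEd
  P3: Motivation <- ClassSize -> SchoolQuality <- ParentEd
That exhausts the simple backdoor paths. Count: 3.

3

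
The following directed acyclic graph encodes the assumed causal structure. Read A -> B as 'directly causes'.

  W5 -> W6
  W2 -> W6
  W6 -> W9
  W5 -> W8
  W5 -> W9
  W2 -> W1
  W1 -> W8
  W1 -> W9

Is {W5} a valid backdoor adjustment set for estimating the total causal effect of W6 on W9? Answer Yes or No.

No

Backdoor paths from W6 to W9 (paths whose first edge points into W6):
  P1: W6 <- W2 -> W1 -> W8 <- W5 -> W9
  P2: W6 <- W2 -> W1 -> W9
  P3: W6 <- W5 -> W8 <- W1 -> W9
  P4: W6 <- W5 -> W9
Condition 1 (no descendant of W6 in the set): holds — descendants of W6 are {W9}; none are in {W5}.
Condition 2 (every backdoor path blocked by {W5}):
  P1: blocked at collider W8 (neither it nor any descendant is in the conditioning set).
  P2: open — no interior node is in the conditioning set.
  P3: blocked at fork node W5 ∈ conditioning set.
  P4: blocked at fork node W5 ∈ conditioning set.
{W5} does not satisfy the backdoor criterion.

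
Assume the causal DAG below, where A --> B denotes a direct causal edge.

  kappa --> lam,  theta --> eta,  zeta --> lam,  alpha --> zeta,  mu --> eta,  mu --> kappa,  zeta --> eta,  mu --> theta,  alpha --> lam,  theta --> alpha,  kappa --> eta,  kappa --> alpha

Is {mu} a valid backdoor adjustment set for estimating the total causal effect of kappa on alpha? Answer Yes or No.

Backdoor paths from kappa to alpha (paths whose first edge points into kappa):
  P1: kappa <- mu -> theta -> alpha
  P2: kappa <- mu -> theta -> eta <- zeta <- alpha
  P3: kappa <- mu -> theta -> eta <- zeta -> lam <- alpha
  P4: kappa <- mu -> eta <- theta -> alpha
  P5: kappa <- mu -> eta <- zeta <- alpha
  P6: kappa <- mu -> eta <- zeta -> lam <- alpha
Condition 1 (no descendant of kappa in the set): holds — descendants of kappa are {alpha, eta, lam, zeta}; none are in {mu}.
Condition 2 (every backdoor path blocked by {mu}):
  P1: blocked at fork node mu ∈ conditioning set.
  P2: blocked at fork node mu ∈ conditioning set.
  P3: blocked at fork node mu ∈ conditioning set.
  P4: blocked at fork node mu ∈ conditioning set.
  P5: blocked at fork node mu ∈ conditioning set.
  P6: blocked at fork node mu ∈ conditioning set.
{mu} satisfies the backdoor criterion.

Yes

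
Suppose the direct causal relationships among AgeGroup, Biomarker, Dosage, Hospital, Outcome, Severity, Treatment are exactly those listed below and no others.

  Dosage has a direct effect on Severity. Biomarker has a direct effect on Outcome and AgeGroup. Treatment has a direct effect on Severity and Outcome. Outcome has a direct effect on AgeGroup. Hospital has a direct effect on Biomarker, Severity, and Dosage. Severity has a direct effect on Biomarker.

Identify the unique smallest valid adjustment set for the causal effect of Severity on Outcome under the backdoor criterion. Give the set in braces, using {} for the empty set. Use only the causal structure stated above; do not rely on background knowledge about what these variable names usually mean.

Variables eligible for adjustment (non-descendants of Severity, excluding Severity and Outcome): {Dosage, Hospital, Treatment}.
Backdoor paths from Severity to Outcome:
  P1: Severity <- Hospital -> Biomarker -> Outcome
  P2: Severity <- Hospital -> Biomarker -> AgeGroup <- Outcome
  P3: Severity <- Treatment -> Outcome
  P4: Severity <- Dosage <- Hospital -> Biomarker -> Outcome
  P5: Severity <- Dosage <- Hospital -> Biomarker -> AgeGroup <- Outcome
The empty set is not sufficient: P1 (Severity <- Hospital -> Biomarker -> Outcome) has no collider blocking it and no conditioned non-collider, so it is open.
Try {Hospital, Treatment}:
  P1: blocked at fork node Hospital ∈ conditioning set.
  P2: blocked at fork node Hospital ∈ conditioning set.
  P3: blocked at fork node Treatment ∈ conditioning set.
  P4: blocked at fork node Hospital ∈ conditioning set.
  P5: blocked at fork node Hospital ∈ conditioning set.
{Hospital, Treatment} contains no descendant of Severity and blocks every backdoor path.
Every element of {Hospital, Treatment} is needed (dropping Hospital leaves P1 open; dropping Treatment leaves P3 open), so no proper subset is valid.
Among all size-2 subsets of the eligible variables, only {Hospital, Treatment} blocks every backdoor path, so it is the unique smallest valid adjustment set.

{Hospital, Treatment}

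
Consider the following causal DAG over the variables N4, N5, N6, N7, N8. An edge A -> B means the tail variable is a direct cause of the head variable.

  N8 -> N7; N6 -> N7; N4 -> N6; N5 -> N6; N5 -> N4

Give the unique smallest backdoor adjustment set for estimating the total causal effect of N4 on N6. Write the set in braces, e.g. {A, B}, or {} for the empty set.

{N5}

Variables eligible for adjustment (non-descendants of N4, excluding N4 and N6): {N5, N8}.
Backdoor paths from N4 to N6:
  P1: N4 <- N5 -> N6
The empty set is not sufficient: P1 (N4 <- N5 -> N6) has no collider blocking it and no conditioned non-collider, so it is open.
Try {N5}:
  P1: blocked at fork node N5 ∈ conditioning set.
{N5} contains no descendant of N4 and blocks every backdoor path.
No other singleton works — e.g. {N8} leaves P1 open — so {N5} is the unique smallest valid adjustment set.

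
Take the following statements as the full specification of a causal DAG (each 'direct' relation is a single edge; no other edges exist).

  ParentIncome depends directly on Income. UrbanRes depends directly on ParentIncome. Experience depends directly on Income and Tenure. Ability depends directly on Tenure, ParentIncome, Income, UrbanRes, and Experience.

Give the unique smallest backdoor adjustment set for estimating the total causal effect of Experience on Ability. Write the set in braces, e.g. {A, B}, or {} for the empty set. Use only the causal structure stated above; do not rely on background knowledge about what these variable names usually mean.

Variables eligible for adjustment (non-descendants of Experience, excluding Experience and Ability): {Income, ParentIncome, Tenure, UrbanRes}.
Backdoor paths from Experience to Ability:
  P1: Experience <- Tenure -> Ability
  P2: Experience <- Income -> ParentIncome -> UrbanRes -> Ability
  P3: Experience <- Income -> ParentIncome -> Ability
  P4: Experience <- Income -> Ability
The empty set is not sufficient: P1 (Experience <- Tenure -> Ability) has no collider blocking it and no conditioned non-collider, so it is open.
Try {Income, Tenure}:
  P1: blocked at fork node Tenure ∈ conditioning set.
  P2: blocked at fork node Income ∈ conditioning set.
  P3: blocked at fork node Income ∈ conditioning set.
  P4: blocked at fork node Income ∈ conditioning set.
{Income, Tenure} contains no descendant of Experience and blocks every backdoor path.
Every element of {Income, Tenure} is needed (dropping Income leaves P2 open; dropping Tenure leaves P1 open), so no proper subset is valid.
Among all size-2 subsets of the eligible variables, only {Income, Tenure} blocks every backdoor path, so it is the unique smallest valid adjustment set.

{Income, Tenure}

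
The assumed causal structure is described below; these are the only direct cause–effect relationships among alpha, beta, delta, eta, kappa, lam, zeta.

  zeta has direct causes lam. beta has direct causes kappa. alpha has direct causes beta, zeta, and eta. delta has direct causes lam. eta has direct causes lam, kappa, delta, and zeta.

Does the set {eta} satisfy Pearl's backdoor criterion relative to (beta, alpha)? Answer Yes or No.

No

Backdoor paths from beta to alpha (paths whose first edge points into beta):
  P1: beta <- kappa -> eta <- lam -> zeta -> alpha
  P2: beta <- kappa -> eta <- zeta -> alpha
  P3: beta <- kappa -> eta <- delta <- lam -> zeta -> alpha
  P4: beta <- kappa -> eta -> alpha
Condition 1 (no descendant of beta in the set): holds — descendants of beta are {alpha}; none are in {eta}.
Condition 2 (every backdoor path blocked by {eta}):
  P1: open — collider(s) eta are conditioned on (or have a conditioned descendant) and no non-collider on the path is in the set.
  P2: open — collider(s) eta are conditioned on (or have a conditioned descendant) and no non-collider on the path is in the set.
  P3: open — collider(s) eta are conditioned on (or have a conditioned descendant) and no non-collider on the path is in the set.
  P4: blocked at chain node eta ∈ conditioning set.
{eta} does not satisfy the backdoor criterion.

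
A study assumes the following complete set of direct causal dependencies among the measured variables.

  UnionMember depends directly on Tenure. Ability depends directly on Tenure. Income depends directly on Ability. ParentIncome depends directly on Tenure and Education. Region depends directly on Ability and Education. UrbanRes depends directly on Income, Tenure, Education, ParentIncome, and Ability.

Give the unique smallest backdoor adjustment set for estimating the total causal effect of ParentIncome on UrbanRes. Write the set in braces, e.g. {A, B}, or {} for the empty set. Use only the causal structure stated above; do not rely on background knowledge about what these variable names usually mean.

{Education, Tenure}

Variables eligible for adjustment (non-descendants of ParentIncome, excluding ParentIncome and UrbanRes): {Ability, Education, Income, Region, Tenure, UnionMember}.
Backdoor paths from ParentIncome to UrbanRes:
  P1: ParentIncome <- Tenure -> Ability -> Region <- Education -> UrbanRes
  P2: ParentIncome <- Tenure -> Ability -> Income -> UrbanRes
  P3: ParentIncome <- Tenure -> Ability -> UrbanRes
  P4: ParentIncome <- Tenure -> UrbanRes
  P5: ParentIncome <- Education -> Region <- Ability <- Tenure -> UrbanRes
  P6: ParentIncome <- Education -> Region <- Ability -> Income -> UrbanRes
  P7: ParentIncome <- Education -> Region <- Ability -> UrbanRes
  P8: ParentIncome <- Education -> UrbanRes
The empty set is not sufficient: P2 (ParentIncome <- Tenure -> Ability -> Income -> UrbanRes) has no collider blocking it and no conditioned non-collider, so it is open.
Try {Education, Tenure}:
  P1: blocked at fork node Tenure ∈ conditioning set.
  P2: blocked at fork node Tenure ∈ conditioning set.
  P3: blocked at fork node Tenure ∈ conditioning set.
  P4: blocked at fork node Tenure ∈ conditioning set.
  P5: blocked at fork node Education ∈ conditioning set.
  P6: blocked at fork node Education ∈ conditioning set.
  P7: blocked at fork node Education ∈ conditioning set.
  P8: blocked at fork node Education ∈ conditioning set.
{Education, Tenure} contains no descendant of ParentIncome and blocks every backdoor path.
Every element of {Education, Tenure} is needed (dropping Education leaves P8 open; dropping Tenure leaves P2 open), so no proper subset is valid.
Among all size-2 subsets of the eligible variables, only {Education, Tenure} blocks every backdoor path, so it is the unique smallest valid adjustment set.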